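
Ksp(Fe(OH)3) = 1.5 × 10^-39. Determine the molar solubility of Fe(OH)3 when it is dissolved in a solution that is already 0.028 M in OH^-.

s ≈ 6.8 × 10^-35 M

Fe(OH)3(s) ⇌ Fe^3+(aq) + 3 OH^-(aq)
Ksp = [Fe^3+][OH^-]^3
Let s be the molar solubility in this solution. [Fe^3+] = s, [OH^-] = 0.028 + 3s ≈ 0.028 (Ksp is small, so little additional dissolves).
Ksp ≈ s × (0.028)^3
s = 6.8 x 10^-35 M
Check: 3s = 2.0 × 10^-34 ≪ 0.028, so the approximation is valid.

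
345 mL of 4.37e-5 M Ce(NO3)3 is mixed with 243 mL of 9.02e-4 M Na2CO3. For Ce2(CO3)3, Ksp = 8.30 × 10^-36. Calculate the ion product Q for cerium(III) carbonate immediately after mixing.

Total volume = 345 + 243 = 588 mL.
[Ce^3+] = 4.37 × 10^-5 × (345/588) = 2.564 x 10^-5 M
[CO3^2-] = 9.02 × 10^-4 × (243/588) = 3.728 × 10^-4 M
Ce2(CO3)3(s) ⇌ 2 Ce^3+ + 3 CO3^2-, so Q = [Ce^3+]^2[CO3^2-]^3
Q = (2.564 × 10^-5)^2(3.728 × 10^-4)^3 = 3.41 × 10^-20
Q > Ksp, so Ce2(CO3)3 will precipitate.

Q = 3.41 x 10^-20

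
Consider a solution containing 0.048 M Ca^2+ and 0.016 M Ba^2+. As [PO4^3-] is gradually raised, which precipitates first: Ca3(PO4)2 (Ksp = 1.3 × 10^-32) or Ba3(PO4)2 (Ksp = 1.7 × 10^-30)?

Precipitation of each salt starts when its ion product equals its Ksp.
For Ca3(PO4)2: 1.3 × 10^-32 = (0.048)^3 × [PO4^3-]^2  ⇒  [PO4^3-] = 1.1 × 10^-14 M.
For Ba3(PO4)2: 1.7 × 10^-30 = (0.016)^3 × [PO4^3-]^2  ⇒  [PO4^3-] = 6.4 x 10^-13 M.
The salt with the lower threshold [PO4^3-] precipitates first: Ca3(PO4)2.

Ca3(PO4)2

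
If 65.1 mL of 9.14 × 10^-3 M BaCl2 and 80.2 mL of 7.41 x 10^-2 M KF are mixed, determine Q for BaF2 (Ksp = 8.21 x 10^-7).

Total volume = 65.1 + 80.2 = 145.3 mL.
[Ba^2+] = 9.14 × 10^-3 × (65.1/145.3) = 4.095 × 10^-3 M
[F^-] = 7.41 × 10^-2 × (80.2/145.3) = 4.090 × 10^-2 M
BaF2(s) ⇌ Ba^2+ + 2 F^-, so Q = [Ba^2+][F^-]^2
Q = (4.095 × 10^-3)(4.090 x 10^-2)^2 = 6.85 × 10^-6
Q > Ksp, so BaF2 will precipitate.

Q ≈ 6.85 × 10^-6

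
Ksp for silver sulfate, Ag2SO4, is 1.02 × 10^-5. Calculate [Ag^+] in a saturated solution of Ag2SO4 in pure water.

[Ag^+] = 2.73e-2 M

Ag2SO4(s) ⇌ 2 Ag^+ + SO4^2-
Ksp = [Ag^+]^2[SO4^2-]
Let s = molar solubility. Then [Ag^+] = 2s and [SO4^2-] = s.
Substituting: Ksp = (2s)^2s = 4s^3
s = (1.02 × 10^-5 / 4)^(1/3) = 1.366 x 10^-2 M
[Ag^+] = 2s = 2.73 x 10^-2 M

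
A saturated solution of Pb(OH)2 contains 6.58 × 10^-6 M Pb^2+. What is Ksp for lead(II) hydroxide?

Pb(OH)2(s) ⇌ Pb^2+ + 2 OH^-
Stoichiometry gives [OH^-] = (2/1)[Pb^2+] = 1.316 x 10^-5 M.
Ksp = [Pb^2+][OH^-]^2
Ksp = 6.58 × 10^-6 × (1.316 x 10^-5)^2 = 1.14 × 10^-15

1.14e-15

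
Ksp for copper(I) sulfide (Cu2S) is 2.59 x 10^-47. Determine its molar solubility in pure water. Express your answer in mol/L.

1.86 × 10^-16 M

Cu2S(s) ⇌ 2 Cu^+ + S^2-
Ksp = [Cu^+]^2[S^2-]
If s mol/L of Cu2S dissolves, [Cu^+] = 2s and [S^2-] = s.
Substituting: Ksp = (2s)^2s = 4s^3
Solving, s = (2.59 x 10^-47/4)^(1/3) = 1.86 × 10^-16 M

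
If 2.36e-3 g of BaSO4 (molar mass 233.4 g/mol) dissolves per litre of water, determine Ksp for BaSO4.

1.02 x 10^-10

Molar solubility s = (2.36 x 10^-3 g/L) / (233.4 g/mol) = 1.011 × 10^-5 M.
BaSO4(s) <=> Ba^2+(aq) + SO4^2-(aq)
With molar solubility s: [Ba^2+] = s, [SO4^2-] = s.
Ksp = [Ba^2+][SO4^2-]
Ksp = s^2
With s = 1.011 x 10^-5: Ksp = 1.02 × 10^-10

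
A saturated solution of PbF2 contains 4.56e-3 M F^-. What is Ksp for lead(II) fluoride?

PbF2(s) <=> Pb^2+ + 2 F^-
Stoichiometry gives [Pb^2+] = (1/2)[F^-] = 2.280 × 10^-3 M.
Ksp = [Pb^2+][F^-]^2
Ksp = 2.280 x 10^-3 × (4.56 × 10^-3)^2 = 4.74 × 10^-8

Ksp ≈ 4.74 × 10^-8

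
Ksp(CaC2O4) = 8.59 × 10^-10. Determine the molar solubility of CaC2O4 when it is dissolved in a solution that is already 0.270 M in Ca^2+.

CaC2O4(s) ⇌ Ca^2+ + C2O4^2-
Ksp = [Ca^2+][C2O4^2-]
Let s = moles of CaC2O4 that dissolve per litre. [Ca^2+] = 0.270 + s ≈ 0.270, [C2O4^2-] = s (since the Ca^2+ already present dominates).
Ksp ≈ 0.270 × s
s = 3.18 × 10^-9 M
Check: s = 3.2 × 10^-9 ≪ 0.270, so the approximation is valid.

s ≈ 3.18 x 10^-9 M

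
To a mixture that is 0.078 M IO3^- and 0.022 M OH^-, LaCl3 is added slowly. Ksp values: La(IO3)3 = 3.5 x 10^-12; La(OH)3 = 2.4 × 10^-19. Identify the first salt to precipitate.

La(OH)3

Each salt begins to precipitate when Q = Ksp, i.e. when [La^3+] reaches its threshold.
For La(IO3)3: 3.5 x 10^-12 = (0.078)^3 × [La^3+]  ⇒  [La^3+] = 7.4 x 10^-9 M.
For La(OH)3: 2.4 × 10^-19 = (0.022)^3 × [La^3+]  ⇒  [La^3+] = 2.3 x 10^-14 M.
The salt with the lower threshold [La^3+] precipitates first: La(OH)3.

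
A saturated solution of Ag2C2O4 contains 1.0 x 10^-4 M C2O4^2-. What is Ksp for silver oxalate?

Ag2C2O4(s) <=> 2 Ag^+(aq) + C2O4^2-(aq)
Stoichiometry gives [Ag^+] = (2/1)[C2O4^2-] = 2.00 x 10^-4 M.
Ksp = [Ag^+]^2[C2O4^2-]
Ksp = (2.00 × 10^-4)^2 × 1.0 x 10^-4 = 4.0 × 10^-12

Ksp = 4.0 x 10^-12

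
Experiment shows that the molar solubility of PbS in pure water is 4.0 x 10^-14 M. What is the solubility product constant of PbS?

PbS(s) ⇌ Pb^2+ + S^2-
If s mol/L of PbS dissolves, [Pb^2+] = s and [S^2-] = s.
Ksp = [Pb^2+][S^2-]
Ksp = s^2
With s = 4.0 × 10^-14: Ksp = 1.6 × 10^-27

Ksp ≈ 1.6 × 10^-27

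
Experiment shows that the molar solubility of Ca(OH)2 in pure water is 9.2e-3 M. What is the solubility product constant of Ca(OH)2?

Ca(OH)2(s) <=> Ca^2+ + 2 OH^-
If s mol/L of Ca(OH)2 dissolves, [Ca^2+] = s and [OH^-] = 2s.
Ksp = [Ca^2+][OH^-]^2
Ksp = s(2s)^2 = 4s^3
Ksp = 4 × (9.2 × 10^-3)^3 = 3.1 × 10^-6

3.1 x 10^-6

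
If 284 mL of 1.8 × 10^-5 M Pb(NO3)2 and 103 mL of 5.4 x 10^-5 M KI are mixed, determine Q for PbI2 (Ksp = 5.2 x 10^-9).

Q = 2.7e-15

Total volume = 284 + 103 = 387 mL.
[Pb^2+] = 1.8 × 10^-5 × (284/387) = 1.32 × 10^-5 M
[I^-] = 5.4 × 10^-5 × (103/387) = 1.44 × 10^-5 M
PbI2(s) ⇌ Pb^2+ + 2 I^-, so Q = [Pb^2+][I^-]^2
Q = (1.32 × 10^-5)(1.44 × 10^-5)^2 = 2.7 × 10^-15
Q < Ksp, so no precipitate of PbI2 forms.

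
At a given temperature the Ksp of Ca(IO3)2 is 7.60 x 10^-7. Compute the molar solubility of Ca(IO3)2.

s ≈ 5.75e-3 M

Ca(IO3)2(s) ⇌ Ca^2+ + 2 IO3^-
Ksp = [Ca^2+][IO3^-]^2
For each mole of Ca(IO3)2 that dissolves: [Ca^2+] = s, [IO3^-] = 2s.
So Ksp = s × (2s)^2 = 4s^3
Solving, s = (7.60 x 10^-7/4)^(1/3) = 5.75 × 10^-3 M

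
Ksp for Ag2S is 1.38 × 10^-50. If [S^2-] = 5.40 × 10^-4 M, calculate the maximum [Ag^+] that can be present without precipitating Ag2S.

[Ag^+] = 5.06e-24 M

Ag2S(s) ⇌ 2 Ag^+(aq) + S^2-(aq)
Ksp = [Ag^+]^2[S^2-]
Precipitation begins when Q = Ksp. With [S^2-] = 5.40 × 10^-4 M:
1.38 × 10^-50 = (5.40 × 10^-4) × [Ag^+]^2
[Ag^+] = (1.38 × 10^-50 / 5.40 x 10^-4)^(1/2) = 5.06 × 10^-24 M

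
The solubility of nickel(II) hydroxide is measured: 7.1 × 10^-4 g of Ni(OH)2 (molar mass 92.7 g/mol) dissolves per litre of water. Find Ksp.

Molar solubility s = (7.1 × 10^-4 g/L) / (92.7 g/mol) = 7.66 × 10^-6 M.
Ni(OH)2(s) ⇌ Ni^2+ + 2 OH^-
If s mol/L of Ni(OH)2 dissolves, [Ni^2+] = s and [OH^-] = 2s.
Ksp = [Ni^2+][OH^-]^2
Substituting: Ksp = s(2s)^2 = 4s^3
With s = 7.66 × 10^-6: Ksp = 1.8 x 10^-15

1.8 × 10^-15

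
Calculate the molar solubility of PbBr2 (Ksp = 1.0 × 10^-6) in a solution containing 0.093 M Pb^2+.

s = 1.6 × 10^-3 M

PbBr2(s) ⇌ Pb^2+(aq) + 2 Br^-(aq)
Ksp = [Pb^2+][Br^-]^2
Let s be the molar solubility in this solution. [Pb^2+] = 0.093 + s ≈ 0.093, [Br^-] = 2s (common-ion effect: Pb^2+ is already 0.093 M).
Ksp ≈ 0.093 × (2s)^2
s = 1.6 × 10^-3 M
Check: s = 1.6 × 10^-3 ≪ 0.093, so the approximation is valid.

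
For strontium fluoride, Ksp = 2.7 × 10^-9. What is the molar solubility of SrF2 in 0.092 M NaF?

3.2e-7 M

SrF2(s) ⇌ Sr^2+(aq) + 2 F^-(aq)
Ksp = [Sr^2+][F^-]^2
Let s = moles of SrF2 that dissolve per litre. [Sr^2+] = s, [F^-] = 0.092 + 2s ≈ 0.092 (Ksp is small, so little additional dissolves).
Ksp ≈ s × (0.092)^2
s = 3.2 × 10^-7 M
Check: 2s = 6.4 x 10^-7 ≪ 0.092, so the approximation is valid.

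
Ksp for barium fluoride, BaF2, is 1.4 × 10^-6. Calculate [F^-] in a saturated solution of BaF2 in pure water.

[F^-] ≈ 0.014 M

BaF2(s) <=> Ba^2+ + 2 F^-
Ksp = [Ba^2+][F^-]^2
With molar solubility s: [Ba^2+] = s, [F^-] = 2s.
Substituting: Ksp = s(2s)^2 = 4s^3
s = (1.4 × 10^-6 / 4)^(1/3) = 7.05 × 10^-3 M
[F^-] = 2s = 1.4 x 10^-2 M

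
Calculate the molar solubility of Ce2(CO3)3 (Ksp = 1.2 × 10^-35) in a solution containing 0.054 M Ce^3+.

5.3 × 10^-12 M

Ce2(CO3)3(s) ⇌ 2 Ce^3+ + 3 CO3^2-
Ksp = [Ce^3+]^2[CO3^2-]^3
If s mol/L dissolves here, [Ce^3+] = 0.054 + 2s ≈ 0.054, [CO3^2-] = 3s (Ksp is small, so little additional dissolves).
Ksp ≈ (0.054)^2 × (3s)^3
s = 5.3 x 10^-12 M
Check: 2s = 1.1 × 10^-11 ≪ 0.054, so the approximation is valid.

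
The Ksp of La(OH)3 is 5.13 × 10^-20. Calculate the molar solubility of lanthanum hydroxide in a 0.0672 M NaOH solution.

1.69 × 10^-16 M

La(OH)3(s) <=> La^3+ + 3 OH^-
Ksp = [La^3+][OH^-]^3
Let s be the molar solubility in this solution. [La^3+] = s, [OH^-] = 0.0672 + 3s ≈ 0.0672 (since OH^- from NaOH dominates).
Ksp ≈ s × (0.0672)^3
s = 1.69 x 10^-16 M
Check: 3s = 5.1 × 10^-16 ≪ 0.0672, so the approximation is valid.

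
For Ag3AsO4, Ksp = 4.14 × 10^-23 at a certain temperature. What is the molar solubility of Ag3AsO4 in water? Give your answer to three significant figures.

s = 1.11e-6 M

Ag3AsO4(s) <=> 3 Ag^+(aq) + AsO4^3-(aq)
Ksp = [Ag^+]^3[AsO4^3-]
Let s = molar solubility. Then [Ag^+] = 3s and [AsO4^3-] = s.
So Ksp = (3s)^3 × s = 27s^4
Solving, s = (4.14 × 10^-23/27)^(1/4) = 1.11 × 10^-6 M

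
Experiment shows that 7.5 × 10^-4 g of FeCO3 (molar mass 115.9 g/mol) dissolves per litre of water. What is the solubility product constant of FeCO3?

4.2 × 10^-11

Molar solubility s = (7.5 × 10^-4 g/L) / (115.9 g/mol) = 6.47 x 10^-6 M.
FeCO3(s) <=> Fe^2+(aq) + CO3^2-(aq)
If s mol/L of FeCO3 dissolves, [Fe^2+] = s and [CO3^2-] = s.
Ksp = [Fe^2+][CO3^2-]
Ksp = (s)(s) = s^2
With s = 6.47 × 10^-6: Ksp = 4.2 × 10^-11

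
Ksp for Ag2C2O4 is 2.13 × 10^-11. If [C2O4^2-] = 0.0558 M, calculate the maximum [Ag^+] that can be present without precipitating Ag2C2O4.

Ag2C2O4(s) ⇌ 2 Ag^+ + C2O4^2-
Ksp = [Ag^+]^2[C2O4^2-]
Precipitation begins when Q = Ksp. With [C2O4^2-] = 0.0558 M:
2.13 × 10^-11 = (0.0558) × [Ag^+]^2
[Ag^+] = (2.13 × 10^-11 / 5.58 x 10^-2)^(1/2) = 1.95 × 10^-5 M

[Ag^+] ≈ 1.95 x 10^-5 M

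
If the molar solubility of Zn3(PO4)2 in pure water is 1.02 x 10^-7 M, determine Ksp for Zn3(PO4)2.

Ksp ≈ 1.19 × 10^-33

Zn3(PO4)2(s) ⇌ 3 Zn^2+ + 2 PO4^3-
With molar solubility s: [Zn^2+] = 3s, [PO4^3-] = 2s.
Ksp = [Zn^2+]^3[PO4^3-]^2
So Ksp = (3s)^3 × (2s)^2 = 108s^5
With s = 1.02 × 10^-7: Ksp = 1.19 × 10^-33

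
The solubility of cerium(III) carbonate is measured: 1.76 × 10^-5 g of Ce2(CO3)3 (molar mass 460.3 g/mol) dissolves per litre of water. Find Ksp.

8.83 × 10^-36

Molar solubility s = (1.76 × 10^-5 g/L) / (460.3 g/mol) = 3.824 × 10^-8 M.
Ce2(CO3)3(s) ⇌ 2 Ce^3+ + 3 CO3^2-
Let s = molar solubility. Then [Ce^3+] = 2s and [CO3^2-] = 3s.
Ksp = [Ce^3+]^2[CO3^2-]^3
So Ksp = (2s)^2 × (3s)^3 = 108s^5
Ksp = 108 × (3.824 × 10^-8)^5 = 8.83 × 10^-36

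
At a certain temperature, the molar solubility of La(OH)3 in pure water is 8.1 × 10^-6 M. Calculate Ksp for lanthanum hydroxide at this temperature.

Ksp ≈ 1.2 × 10^-19

La(OH)3(s) <=> La^3+ + 3 OH^-
For each mole of La(OH)3 that dissolves: [La^3+] = s, [OH^-] = 3s.
Ksp = [La^3+][OH^-]^3
Substituting: Ksp = s(3s)^3 = 27s^4
With s = 8.1 x 10^-6: Ksp = 1.2 x 10^-19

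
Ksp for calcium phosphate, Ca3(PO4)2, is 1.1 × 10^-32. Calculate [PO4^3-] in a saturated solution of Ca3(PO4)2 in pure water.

Ca3(PO4)2(s) <=> 3 Ca^2+(aq) + 2 PO4^3-(aq)
Ksp = [Ca^2+]^3[PO4^3-]^2
With molar solubility s: [Ca^2+] = 3s, [PO4^3-] = 2s.
Ksp = (3s)^3(2s)^2 = 108s^5
s = (1.1 × 10^-32 / 108)^(1/5) = 1.59 × 10^-7 M
[PO4^3-] = 2s = 3.2 × 10^-7 M

[PO4^3-] = 3.2 × 10^-7 M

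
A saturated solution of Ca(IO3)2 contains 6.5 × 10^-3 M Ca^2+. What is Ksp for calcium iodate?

Ksp ≈ 1.1 x 10^-6

Ca(IO3)2(s) ⇌ Ca^2+(aq) + 2 IO3^-(aq)
Stoichiometry gives [IO3^-] = (2/1)[Ca^2+] = 1.30 x 10^-2 M.
Ksp = [Ca^2+][IO3^-]^2
Ksp = 6.5 × 10^-3 × (1.30 × 10^-2)^2 = 1.1 × 10^-6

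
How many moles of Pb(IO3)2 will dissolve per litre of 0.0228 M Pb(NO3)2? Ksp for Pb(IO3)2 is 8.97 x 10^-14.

Pb(IO3)2(s) ⇌ Pb^2+(aq) + 2 IO3^-(aq)
Ksp = [Pb^2+][IO3^-]^2
If s mol/L dissolves here, [Pb^2+] = 0.0228 + s ≈ 0.0228, [IO3^-] = 2s (common-ion effect: Pb^2+ is already 0.0228 M).
Ksp ≈ 0.0228 × (2s)^2
s = 9.92 × 10^-7 M
Check: s = 9.9 x 10^-7 ≪ 0.0228, so the approximation is valid.

9.92 x 10^-7 M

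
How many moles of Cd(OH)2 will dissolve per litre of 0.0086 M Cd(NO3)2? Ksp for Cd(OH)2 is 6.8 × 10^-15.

s = 4.4 × 10^-7 M

Cd(OH)2(s) ⇌ Cd^2+(aq) + 2 OH^-(aq)
Ksp = [Cd^2+][OH^-]^2
If s mol/L dissolves here, [Cd^2+] = 0.0086 + s ≈ 0.0086, [OH^-] = 2s (common-ion effect: Cd^2+ is already 0.0086 M).
Ksp ≈ 0.0086 × (2s)^2
s = 4.4 x 10^-7 M
Check: s = 4.4 × 10^-7 ≪ 0.0086, so the approximation is valid.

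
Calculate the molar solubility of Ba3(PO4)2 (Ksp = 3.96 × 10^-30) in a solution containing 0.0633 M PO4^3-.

3.32e-10 M

Ba3(PO4)2(s) ⇌ 3 Ba^2+(aq) + 2 PO4^3-(aq)
Ksp = [Ba^2+]^3[PO4^3-]^2
Let s = moles of Ba3(PO4)2 that dissolve per litre. [Ba^2+] = 3s, [PO4^3-] = 0.0633 + 2s ≈ 0.0633 (since the PO4^3- already present dominates).
Ksp ≈ (3s)^3 × (0.0633)^2
s = 3.32 x 10^-10 M
Check: 2s = 6.6 x 10^-10 ≪ 0.0633, so the approximation is valid.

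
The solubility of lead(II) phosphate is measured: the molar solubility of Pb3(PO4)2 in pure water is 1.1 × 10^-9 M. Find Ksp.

Pb3(PO4)2(s) ⇌ 3 Pb^2+ + 2 PO4^3-
For each mole of Pb3(PO4)2 that dissolves: [Pb^2+] = 3s, [PO4^3-] = 2s.
Ksp = [Pb^2+]^3[PO4^3-]^2
Ksp = (3s)^3(2s)^2 = 108s^5
Ksp = 108 × (1.1 × 10^-9)^5 = 1.7 × 10^-43

Ksp ≈ 1.7e-43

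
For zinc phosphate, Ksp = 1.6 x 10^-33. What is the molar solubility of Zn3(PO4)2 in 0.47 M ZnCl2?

s ≈ 6.2e-17 M

Zn3(PO4)2(s) ⇌ 3 Zn^2+(aq) + 2 PO4^3-(aq)
Ksp = [Zn^2+]^3[PO4^3-]^2
Let s = moles of Zn3(PO4)2 that dissolve per litre. [Zn^2+] = 0.47 + 3s ≈ 0.47, [PO4^3-] = 2s (since Zn^2+ from ZnCl2 dominates).
Ksp ≈ (0.47)^3 × (2s)^2
s = 6.2 x 10^-17 M
Check: 3s = 1.9 × 10^-16 ≪ 0.47, so the approximation is valid.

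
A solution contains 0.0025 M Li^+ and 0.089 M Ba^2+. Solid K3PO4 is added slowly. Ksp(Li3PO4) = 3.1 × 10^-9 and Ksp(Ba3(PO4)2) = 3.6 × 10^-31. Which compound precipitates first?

Ba3(PO4)2

Precipitation of each salt starts when its ion product equals its Ksp.
For Li3PO4: 3.1 × 10^-9 = (0.0025)^3 × [PO4^3-]  ⇒  [PO4^3-] = 2.0 x 10^-1 M.
For Ba3(PO4)2: 3.6 × 10^-31 = (0.089)^3 × [PO4^3-]^2  ⇒  [PO4^3-] = 2.3 × 10^-14 M.
The salt with the lower threshold [PO4^3-] precipitates first: Ba3(PO4)2.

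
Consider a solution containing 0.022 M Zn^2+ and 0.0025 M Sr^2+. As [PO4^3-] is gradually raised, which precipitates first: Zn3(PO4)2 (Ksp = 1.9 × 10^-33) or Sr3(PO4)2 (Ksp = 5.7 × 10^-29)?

Zn3(PO4)2

Precipitation of each salt starts when its ion product equals its Ksp.
For Zn3(PO4)2: 1.9 × 10^-33 = (0.022)^3 × [PO4^3-]^2  ⇒  [PO4^3-] = 1.3 × 10^-14 M.
For Sr3(PO4)2: 5.7 × 10^-29 = (0.0025)^3 × [PO4^3-]^2  ⇒  [PO4^3-] = 6.0 × 10^-11 M.
The salt with the lower threshold [PO4^3-] precipitates first: Zn3(PO4)2.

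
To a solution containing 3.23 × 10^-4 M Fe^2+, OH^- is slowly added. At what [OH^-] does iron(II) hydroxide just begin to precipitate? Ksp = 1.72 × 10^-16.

[OH^-] = 7.30e-7 M

Fe(OH)2(s) ⇌ Fe^2+(aq) + 2 OH^-(aq)
Ksp = [Fe^2+][OH^-]^2
Precipitation begins when Q = Ksp. With [Fe^2+] = 3.23 × 10^-4 M:
1.72 × 10^-16 = (3.23 × 10^-4) × [OH^-]^2
[OH^-] = (1.72 × 10^-16 / 3.23 x 10^-4)^(1/2) = 7.30 × 10^-7 M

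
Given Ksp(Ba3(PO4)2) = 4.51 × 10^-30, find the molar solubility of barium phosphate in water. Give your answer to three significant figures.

Ba3(PO4)2(s) <=> 3 Ba^2+(aq) + 2 PO4^3-(aq)
Ksp = [Ba^2+]^3[PO4^3-]^2
With molar solubility s: [Ba^2+] = 3s, [PO4^3-] = 2s.
Ksp = (3s)^3(2s)^2 = 108s^5
Solving, s = (4.51 × 10^-30/108)^(1/5) = 5.30 × 10^-7 M

5.30 x 10^-7 M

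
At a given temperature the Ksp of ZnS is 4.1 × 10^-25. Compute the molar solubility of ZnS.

s ≈ 6.4e-13 M

ZnS(s) ⇌ Zn^2+ + S^2-
Ksp = [Zn^2+][S^2-]
Let s = molar solubility. Then [Zn^2+] = s and [S^2-] = s.
Ksp = s^2
s = √(4.1 × 10^-25) = 6.4 × 10^-13 M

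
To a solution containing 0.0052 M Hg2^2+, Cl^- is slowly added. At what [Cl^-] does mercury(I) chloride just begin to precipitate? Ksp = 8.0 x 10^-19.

[Cl^-] ≈ 1.2 x 10^-8 M

Hg2Cl2(s) ⇌ Hg2^2+(aq) + 2 Cl^-(aq)
Ksp = [Hg2^2+][Cl^-]^2
Precipitation begins when Q = Ksp. With [Hg2^2+] = 0.0052 M:
8.0 x 10^-19 = (0.0052) × [Cl^-]^2
[Cl^-] = (8.0 x 10^-19 / 5.2 x 10^-3)^(1/2) = 1.2 × 10^-8 M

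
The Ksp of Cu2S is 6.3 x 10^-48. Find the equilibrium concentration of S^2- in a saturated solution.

[S^2-] ≈ 1.2 × 10^-16 M

Cu2S(s) ⇌ 2 Cu^+(aq) + S^2-(aq)
Ksp = [Cu^+]^2[S^2-]
If s mol/L of Cu2S dissolves, [Cu^+] = 2s and [S^2-] = s.
So Ksp = (2s)^2 × s = 4s^3
s = (6.3 x 10^-48 / 4)^(1/3) = 1.16 × 10^-16 M
[S^2-] = s = 1.2 × 10^-16 M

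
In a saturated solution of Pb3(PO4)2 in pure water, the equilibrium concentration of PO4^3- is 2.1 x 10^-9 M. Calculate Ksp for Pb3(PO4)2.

Ksp = 1.4 × 10^-43

Pb3(PO4)2(s) ⇌ 3 Pb^2+(aq) + 2 PO4^3-(aq)
Stoichiometry gives [Pb^2+] = (3/2)[PO4^3-] = 3.15 × 10^-9 M.
Ksp = [Pb^2+]^3[PO4^3-]^2
Ksp = (3.15 x 10^-9)^3 × (2.1 × 10^-9)^2 = 1.4 × 10^-43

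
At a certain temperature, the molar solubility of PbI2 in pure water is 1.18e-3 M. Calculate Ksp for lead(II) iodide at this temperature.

PbI2(s) ⇌ Pb^2+(aq) + 2 I^-(aq)
For each mole of PbI2 that dissolves: [Pb^2+] = s, [I^-] = 2s.
Ksp = [Pb^2+][I^-]^2
So Ksp = s × (2s)^2 = 4s^3
Ksp = 4 × (1.18 × 10^-3)^3 = 6.57 x 10^-9

6.57e-9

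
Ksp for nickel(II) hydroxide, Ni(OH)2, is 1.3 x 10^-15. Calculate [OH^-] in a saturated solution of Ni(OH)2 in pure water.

[OH^-] = 1.4 × 10^-5 M

Ni(OH)2(s) ⇌ Ni^2+(aq) + 2 OH^-(aq)
Ksp = [Ni^2+][OH^-]^2
For each mole of Ni(OH)2 that dissolves: [Ni^2+] = s, [OH^-] = 2s.
Ksp = s(2s)^2 = 4s^3
s^3 = 1.3 x 10^-15 / 4, so s = 6.88 × 10^-6 M
[OH^-] = 2s = 1.4 × 10^-5 M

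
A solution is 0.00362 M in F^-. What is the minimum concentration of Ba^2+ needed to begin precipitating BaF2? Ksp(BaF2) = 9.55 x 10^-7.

BaF2(s) ⇌ Ba^2+(aq) + 2 F^-(aq)
Ksp = [Ba^2+][F^-]^2
Precipitation begins when Q = Ksp. With [F^-] = 0.00362 M:
9.55 x 10^-7 = (0.00362)^2 × [Ba^2+]
[Ba^2+] = (9.55 x 10^-7 / 1.310 x 10^-5) = 7.29 x 10^-2 M

[Ba^2+] = 7.29 × 10^-2 M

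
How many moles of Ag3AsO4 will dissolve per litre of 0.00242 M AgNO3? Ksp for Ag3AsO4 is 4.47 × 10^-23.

3.15e-15 M

Ag3AsO4(s) ⇌ 3 Ag^+(aq) + AsO4^3-(aq)
Ksp = [Ag^+]^3[AsO4^3-]
Let s = moles of Ag3AsO4 that dissolve per litre. [Ag^+] = 0.00242 + 3s ≈ 0.00242, [AsO4^3-] = s (since Ag^+ from AgNO3 dominates).
Ksp ≈ (0.00242)^3 × s
s = 3.15 × 10^-15 M
Check: 3s = 9.5 × 10^-15 ≪ 0.00242, so the approximation is valid.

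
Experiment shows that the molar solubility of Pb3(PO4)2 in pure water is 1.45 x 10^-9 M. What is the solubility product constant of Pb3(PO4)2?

Pb3(PO4)2(s) ⇌ 3 Pb^2+(aq) + 2 PO4^3-(aq)
With molar solubility s: [Pb^2+] = 3s, [PO4^3-] = 2s.
Ksp = [Pb^2+]^3[PO4^3-]^2
Substituting: Ksp = (3s)^3(2s)^2 = 108s^5
Ksp = 108 × (1.45 x 10^-9)^5 = 6.92 × 10^-43

Ksp = 6.92e-43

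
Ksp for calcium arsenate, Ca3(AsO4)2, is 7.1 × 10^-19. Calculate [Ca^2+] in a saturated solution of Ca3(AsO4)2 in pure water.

[Ca^2+] ≈ 2.8 × 10^-4 M

Ca3(AsO4)2(s) <=> 3 Ca^2+ + 2 AsO4^3-
Ksp = [Ca^2+]^3[AsO4^3-]^2
For each mole of Ca3(AsO4)2 that dissolves: [Ca^2+] = 3s, [AsO4^3-] = 2s.
Substituting: Ksp = (3s)^3(2s)^2 = 108s^5
Solving, s = (7.1 × 10^-19/108)^(1/5) = 9.20 × 10^-5 M
[Ca^2+] = 3s = 2.8 x 10^-4 M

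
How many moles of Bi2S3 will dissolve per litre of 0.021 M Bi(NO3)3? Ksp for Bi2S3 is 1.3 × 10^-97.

2.2 × 10^-32 M

Bi2S3(s) ⇌ 2 Bi^3+ + 3 S^2-
Ksp = [Bi^3+]^2[S^2-]^3
If s mol/L dissolves here, [Bi^3+] = 0.021 + 2s ≈ 0.021, [S^2-] = 3s (common-ion effect: Bi^3+ is already 0.021 M).
Ksp ≈ (0.021)^2 × (3s)^3
s = 2.2 x 10^-32 M
Check: 2s = 4.4 x 10^-32 ≪ 0.021, so the approximation is valid.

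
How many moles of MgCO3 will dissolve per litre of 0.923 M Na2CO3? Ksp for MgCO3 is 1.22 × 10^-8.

MgCO3(s) ⇌ Mg^2+ + CO3^2-
Ksp = [Mg^2+][CO3^2-]
Let s = moles of MgCO3 that dissolve per litre. [Mg^2+] = s, [CO3^2-] = 0.923 + s ≈ 0.923 (since CO3^2- from Na2CO3 dominates).
Ksp ≈ s × 0.923
s = 1.32 x 10^-8 M
Check: s = 1.3 x 10^-8 ≪ 0.923, so the approximation is valid.

s ≈ 1.32 x 10^-8 M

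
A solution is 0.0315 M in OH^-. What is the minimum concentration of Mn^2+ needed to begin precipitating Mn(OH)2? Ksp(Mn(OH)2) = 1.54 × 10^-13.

Mn(OH)2(s) ⇌ Mn^2+ + 2 OH^-
Ksp = [Mn^2+][OH^-]^2
Precipitation begins when Q = Ksp. With [OH^-] = 0.0315 M:
1.54 × 10^-13 = (0.0315)^2 × [Mn^2+]
[Mn^2+] = (1.54 × 10^-13 / 9.923 x 10^-4) = 1.55 x 10^-10 M

[Mn^2+] ≈ 1.55 × 10^-10 M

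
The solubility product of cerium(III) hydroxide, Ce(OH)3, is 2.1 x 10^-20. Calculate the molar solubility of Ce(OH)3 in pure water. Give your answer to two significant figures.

Ce(OH)3(s) ⇌ Ce^3+(aq) + 3 OH^-(aq)
Ksp = [Ce^3+][OH^-]^3
If s mol/L of Ce(OH)3 dissolves, [Ce^3+] = s and [OH^-] = 3s.
So Ksp = s × (3s)^3 = 27s^4
s^4 = 2.1 x 10^-20 / 27, so s = 5.3 × 10^-6 M

5.3e-6 M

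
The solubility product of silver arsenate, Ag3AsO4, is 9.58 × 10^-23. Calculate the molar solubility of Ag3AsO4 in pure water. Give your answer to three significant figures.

Ag3AsO4(s) ⇌ 3 Ag^+ + AsO4^3-
Ksp = [Ag^+]^3[AsO4^3-]
Let s = molar solubility. Then [Ag^+] = 3s and [AsO4^3-] = s.
Substituting: Ksp = (3s)^3s = 27s^4
s = (9.58 × 10^-23 / 27)^(1/4) = 1.37 × 10^-6 M

s = 1.37e-6 M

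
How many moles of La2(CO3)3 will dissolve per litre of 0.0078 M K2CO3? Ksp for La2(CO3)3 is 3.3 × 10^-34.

s = 1.3 × 10^-14 M

La2(CO3)3(s) ⇌ 2 La^3+ + 3 CO3^2-
Ksp = [La^3+]^2[CO3^2-]^3
Let s be the molar solubility in this solution. [La^3+] = 2s, [CO3^2-] = 0.0078 + 3s ≈ 0.0078 (common-ion effect: CO3^2- is already 0.0078 M).
Ksp ≈ (2s)^2 × (0.0078)^3
s = 1.3 x 10^-14 M
Check: 3s = 4.0 × 10^-14 ≪ 0.0078, so the approximation is valid.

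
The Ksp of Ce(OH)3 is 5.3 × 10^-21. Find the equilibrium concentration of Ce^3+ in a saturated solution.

Ce(OH)3(s) ⇌ Ce^3+(aq) + 3 OH^-(aq)
Ksp = [Ce^3+][OH^-]^3
For each mole of Ce(OH)3 that dissolves: [Ce^3+] = s, [OH^-] = 3s.
Substituting: Ksp = s(3s)^3 = 27s^4
Solving, s = (5.3 × 10^-21/27)^(1/4) = 3.74 × 10^-6 M
[Ce^3+] = s = 3.7 x 10^-6 M

[Ce^3+] ≈ 3.7 × 10^-6 M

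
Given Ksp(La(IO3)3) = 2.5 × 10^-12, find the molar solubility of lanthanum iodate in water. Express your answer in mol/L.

5.5 × 10^-4 M

La(IO3)3(s) ⇌ La^3+(aq) + 3 IO3^-(aq)
Ksp = [La^3+][IO3^-]^3
With molar solubility s: [La^3+] = s, [IO3^-] = 3s.
Substituting: Ksp = s(3s)^3 = 27s^4
Solving, s = (2.5 × 10^-12/27)^(1/4) = 5.5 × 10^-4 M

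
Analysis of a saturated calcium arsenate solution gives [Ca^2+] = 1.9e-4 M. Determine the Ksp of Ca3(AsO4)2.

Ca3(AsO4)2(s) ⇌ 3 Ca^2+(aq) + 2 AsO4^3-(aq)
Stoichiometry gives [AsO4^3-] = (2/3)[Ca^2+] = 1.27 x 10^-4 M.
Ksp = [Ca^2+]^3[AsO4^3-]^2
Ksp = (1.9 x 10^-4)^3 × (1.27 × 10^-4)^2 = 1.1 × 10^-19

Ksp = 1.1e-19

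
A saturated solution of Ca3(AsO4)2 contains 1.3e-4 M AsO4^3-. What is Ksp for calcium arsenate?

Ca3(AsO4)2(s) ⇌ 3 Ca^2+ + 2 AsO4^3-
Stoichiometry gives [Ca^2+] = (3/2)[AsO4^3-] = 1.95 × 10^-4 M.
Ksp = [Ca^2+]^3[AsO4^3-]^2
Ksp = (1.95 x 10^-4)^3 × (1.3 × 10^-4)^2 = 1.3 × 10^-19

Ksp ≈ 1.3e-19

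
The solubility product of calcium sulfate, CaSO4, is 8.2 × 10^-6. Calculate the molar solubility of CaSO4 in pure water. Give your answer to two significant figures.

CaSO4(s) ⇌ Ca^2+ + SO4^2-
Ksp = [Ca^2+][SO4^2-]
For each mole of CaSO4 that dissolves: [Ca^2+] = s, [SO4^2-] = s.
Ksp = (s)(s) = s^2
s = (8.2 × 10^-6)^(1/2) = 2.9 × 10^-3 M

s = 2.9 x 10^-3 M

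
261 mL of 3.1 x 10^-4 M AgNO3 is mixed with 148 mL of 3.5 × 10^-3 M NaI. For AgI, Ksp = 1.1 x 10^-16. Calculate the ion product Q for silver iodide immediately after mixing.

Q = 2.5 × 10^-7

Total volume = 261 + 148 = 409 mL.
[Ag^+] = 3.1 × 10^-4 × (261/409) = 1.98 × 10^-4 M
[I^-] = 3.5 x 10^-3 × (148/409) = 1.27 × 10^-3 M
AgI(s) ⇌ Ag^+ + I^-, so Q = [Ag^+][I^-]
Q = (1.98 × 10^-4)(1.27 × 10^-3) = 2.5 x 10^-7
Q > Ksp, so AgI will precipitate.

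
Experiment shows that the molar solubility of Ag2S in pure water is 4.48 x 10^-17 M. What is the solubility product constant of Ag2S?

Ksp ≈ 3.60 x 10^-49

Ag2S(s) ⇌ 2 Ag^+ + S^2-
If s mol/L of Ag2S dissolves, [Ag^+] = 2s and [S^2-] = s.
Ksp = [Ag^+]^2[S^2-]
So Ksp = (2s)^2 × s = 4s^3
With s = 4.48 x 10^-17: Ksp = 3.60 × 10^-49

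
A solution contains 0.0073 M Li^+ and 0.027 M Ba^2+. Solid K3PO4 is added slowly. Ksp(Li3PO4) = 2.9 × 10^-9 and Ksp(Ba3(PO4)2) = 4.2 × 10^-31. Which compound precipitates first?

Precipitation of each salt starts when its ion product equals its Ksp.
For Li3PO4: 2.9 × 10^-9 = (0.0073)^3 × [PO4^3-]  ⇒  [PO4^3-] = 7.5 × 10^-3 M.
For Ba3(PO4)2: 4.2 × 10^-31 = (0.027)^3 × [PO4^3-]^2  ⇒  [PO4^3-] = 1.5 x 10^-13 M.
The salt with the lower threshold [PO4^3-] precipitates first: Ba3(PO4)2.

Ba3(PO4)2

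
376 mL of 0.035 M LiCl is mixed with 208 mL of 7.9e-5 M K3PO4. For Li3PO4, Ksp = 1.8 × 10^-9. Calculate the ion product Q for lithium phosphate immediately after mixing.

3.2 × 10^-10

Total volume = 376 + 208 = 584 mL.
[Li^+] = 3.5 × 10^-2 × (376/584) = 2.25 × 10^-2 M
[PO4^3-] = 7.9 × 10^-5 × (208/584) = 2.81 × 10^-5 M
Li3PO4(s) <=> 3 Li^+(aq) + PO4^3-(aq), so Q = [Li^+]^3[PO4^3-]
Q = (2.25 x 10^-2)^3(2.81 × 10^-5) = 3.2 × 10^-10
Q < Ksp, so no precipitate of Li3PO4 forms.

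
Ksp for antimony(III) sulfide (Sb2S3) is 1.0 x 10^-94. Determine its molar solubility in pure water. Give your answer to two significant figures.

s ≈ 6.2 x 10^-20 M

Sb2S3(s) <=> 2 Sb^3+(aq) + 3 S^2-(aq)
Ksp = [Sb^3+]^2[S^2-]^3
For each mole of Sb2S3 that dissolves: [Sb^3+] = 2s, [S^2-] = 3s.
So Ksp = (2s)^2 × (3s)^3 = 108s^5
s = (1.0 x 10^-94 / 108)^(1/5) = 6.2 × 10^-20 M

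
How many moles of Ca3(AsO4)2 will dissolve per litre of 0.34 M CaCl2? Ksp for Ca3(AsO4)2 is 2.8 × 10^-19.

Ca3(AsO4)2(s) ⇌ 3 Ca^2+ + 2 AsO4^3-
Ksp = [Ca^2+]^3[AsO4^3-]^2
If s mol/L dissolves here, [Ca^2+] = 0.34 + 3s ≈ 0.34, [AsO4^3-] = 2s (Ksp is small, so little additional dissolves).
Ksp ≈ (0.34)^3 × (2s)^2
s = 1.3 × 10^-9 M
Check: 3s = 4.0 x 10^-9 ≪ 0.34, so the approximation is valid.

1.3e-9 M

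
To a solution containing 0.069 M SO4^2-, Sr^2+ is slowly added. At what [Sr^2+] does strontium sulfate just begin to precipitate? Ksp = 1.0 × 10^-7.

1.4 × 10^-6 M

SrSO4(s) <=> Sr^2+ + SO4^2-
Ksp = [Sr^2+][SO4^2-]
Precipitation begins when Q = Ksp. With [SO4^2-] = 0.069 M:
1.0 × 10^-7 = (0.069) × [Sr^2+]
[Sr^2+] = (1.0 × 10^-7 / 6.9 × 10^-2) = 1.4 x 10^-6 M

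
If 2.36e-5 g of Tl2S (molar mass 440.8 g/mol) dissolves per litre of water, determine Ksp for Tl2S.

Molar solubility s = (2.36 × 10^-5 g/L) / (440.8 g/mol) = 5.354 x 10^-8 M.
Tl2S(s) ⇌ 2 Tl^+(aq) + S^2-(aq)
If s mol/L of Tl2S dissolves, [Tl^+] = 2s and [S^2-] = s.
Ksp = [Tl^+]^2[S^2-]
So Ksp = (2s)^2 × s = 4s^3
With s = 5.354 × 10^-8: Ksp = 6.14 × 10^-22

6.14 × 10^-22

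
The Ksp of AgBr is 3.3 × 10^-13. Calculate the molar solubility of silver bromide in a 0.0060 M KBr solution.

AgBr(s) ⇌ Ag^+(aq) + Br^-(aq)
Ksp = [Ag^+][Br^-]
Let s be the molar solubility in this solution. [Ag^+] = s, [Br^-] = 0.0060 + s ≈ 0.0060 (common-ion effect: Br^- is already 0.0060 M).
Ksp ≈ s × 0.0060
s = 5.5 × 10^-11 M
Check: s = 5.5 x 10^-11 ≪ 0.0060, so the approximation is valid.

s = 5.5 x 10^-11 M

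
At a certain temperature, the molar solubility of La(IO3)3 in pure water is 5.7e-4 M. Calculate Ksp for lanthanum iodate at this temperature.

La(IO3)3(s) ⇌ La^3+ + 3 IO3^-
With molar solubility s: [La^3+] = s, [IO3^-] = 3s.
Ksp = [La^3+][IO3^-]^3
So Ksp = s × (3s)^3 = 27s^4
Ksp = 27 × (5.7 × 10^-4)^4 = 2.9 × 10^-12

2.9 × 10^-12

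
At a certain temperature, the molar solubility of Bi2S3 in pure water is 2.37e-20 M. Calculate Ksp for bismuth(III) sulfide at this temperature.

Bi2S3(s) <=> 2 Bi^3+ + 3 S^2-
Let s = molar solubility. Then [Bi^3+] = 2s and [S^2-] = 3s.
Ksp = [Bi^3+]^2[S^2-]^3
So Ksp = (2s)^2 × (3s)^3 = 108s^5
With s = 2.37 x 10^-20: Ksp = 8.08 × 10^-97

Ksp ≈ 8.08e-97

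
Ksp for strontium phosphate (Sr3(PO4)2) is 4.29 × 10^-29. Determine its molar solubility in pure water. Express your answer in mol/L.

s ≈ 8.31 × 10^-7 M

Sr3(PO4)2(s) <=> 3 Sr^2+ + 2 PO4^3-
Ksp = [Sr^2+]^3[PO4^3-]^2
For each mole of Sr3(PO4)2 that dissolves: [Sr^2+] = 3s, [PO4^3-] = 2s.
Ksp = (3s)^3(2s)^2 = 108s^5
Solving, s = (4.29 × 10^-29/108)^(1/5) = 8.31 x 10^-7 M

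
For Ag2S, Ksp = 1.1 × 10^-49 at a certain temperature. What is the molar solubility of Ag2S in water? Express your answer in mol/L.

Ag2S(s) <=> 2 Ag^+(aq) + S^2-(aq)
Ksp = [Ag^+]^2[S^2-]
Let s = molar solubility. Then [Ag^+] = 2s and [S^2-] = s.
Substituting: Ksp = (2s)^2s = 4s^3
s = (1.1 × 10^-49 / 4)^(1/3) = 3.0 x 10^-17 M

3.0e-17 M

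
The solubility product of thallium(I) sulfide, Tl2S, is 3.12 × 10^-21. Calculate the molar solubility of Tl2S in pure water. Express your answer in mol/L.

Tl2S(s) ⇌ 2 Tl^+ + S^2-
Ksp = [Tl^+]^2[S^2-]
For each mole of Tl2S that dissolves: [Tl^+] = 2s, [S^2-] = s.
Ksp = (2s)^2s = 4s^3
s^3 = 3.12 × 10^-21 / 4, so s = 9.21 × 10^-8 M

s ≈ 9.21 × 10^-8 M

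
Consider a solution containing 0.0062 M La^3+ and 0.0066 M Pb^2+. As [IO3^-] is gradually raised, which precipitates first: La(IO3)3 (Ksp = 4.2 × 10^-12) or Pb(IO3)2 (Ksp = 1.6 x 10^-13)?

Precipitation of each salt starts when its ion product equals its Ksp.
For La(IO3)3: 4.2 × 10^-12 = 0.0062 × [IO3^-]^3  ⇒  [IO3^-] = 8.8 × 10^-4 M.
For Pb(IO3)2: 1.6 x 10^-13 = 0.0066 × [IO3^-]^2  ⇒  [IO3^-] = 4.9 x 10^-6 M.
The salt with the lower threshold [IO3^-] precipitates first: Pb(IO3)2.

Pb(IO3)2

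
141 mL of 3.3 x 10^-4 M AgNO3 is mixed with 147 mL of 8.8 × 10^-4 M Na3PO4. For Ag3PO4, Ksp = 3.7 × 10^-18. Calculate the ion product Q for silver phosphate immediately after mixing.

Total volume = 141 + 147 = 288 mL.
[Ag^+] = 3.3 × 10^-4 × (141/288) = 1.62 × 10^-4 M
[PO4^3-] = 8.8 x 10^-4 × (147/288) = 4.49 × 10^-4 M
Ag3PO4(s) ⇌ 3 Ag^+ + PO4^3-, so Q = [Ag^+]^3[PO4^3-]
Q = (1.62 × 10^-4)^3(4.49 × 10^-4) = 1.9 × 10^-15
Q > Ksp, so Ag3PO4 will precipitate.

Q = 1.9 x 10^-15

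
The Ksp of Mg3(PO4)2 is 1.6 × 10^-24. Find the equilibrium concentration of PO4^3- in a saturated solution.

[PO4^3-] = 1.4e-5 M

Mg3(PO4)2(s) ⇌ 3 Mg^2+ + 2 PO4^3-
Ksp = [Mg^2+]^3[PO4^3-]^2
For each mole of Mg3(PO4)2 that dissolves: [Mg^2+] = 3s, [PO4^3-] = 2s.
So Ksp = (3s)^3 × (2s)^2 = 108s^5
Solving, s = (1.6 × 10^-24/108)^(1/5) = 6.83 x 10^-6 M
[PO4^3-] = 2s = 1.4 × 10^-5 M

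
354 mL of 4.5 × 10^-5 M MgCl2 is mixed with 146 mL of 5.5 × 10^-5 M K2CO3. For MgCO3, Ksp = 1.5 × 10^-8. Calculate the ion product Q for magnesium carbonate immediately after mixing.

Total volume = 354 + 146 = 500 mL.
[Mg^2+] = 4.5 × 10^-5 × (354/500) = 3.19 × 10^-5 M
[CO3^2-] = 5.5 × 10^-5 × (146/500) = 1.61 × 10^-5 M
MgCO3(s) ⇌ Mg^2+(aq) + CO3^2-(aq), so Q = [Mg^2+][CO3^2-]
Q = (3.19 × 10^-5)(1.61 x 10^-5) = 5.1 × 10^-10
Q < Ksp, so no precipitate of MgCO3 forms.

Q = 5.1e-10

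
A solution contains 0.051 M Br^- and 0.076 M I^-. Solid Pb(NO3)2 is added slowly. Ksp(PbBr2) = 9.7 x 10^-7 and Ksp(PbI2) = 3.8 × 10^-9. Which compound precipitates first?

PbI2

Each salt begins to precipitate when Q = Ksp, i.e. when [Pb^2+] reaches its threshold.
For PbBr2: 9.7 x 10^-7 = (0.051)^2 × [Pb^2+]  ⇒  [Pb^2+] = 3.7 x 10^-4 M.
For PbI2: 3.8 × 10^-9 = (0.076)^2 × [Pb^2+]  ⇒  [Pb^2+] = 6.6 × 10^-7 M.
The salt with the lower threshold [Pb^2+] precipitates first: PbI2.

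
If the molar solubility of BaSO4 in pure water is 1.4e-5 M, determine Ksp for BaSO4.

Ksp ≈ 2.0 x 10^-10

BaSO4(s) ⇌ Ba^2+ + SO4^2-
Let s = molar solubility. Then [Ba^2+] = s and [SO4^2-] = s.
Ksp = [Ba^2+][SO4^2-]
Ksp = (s)(s) = s^2
With s = 1.4 × 10^-5: Ksp = 2.0 x 10^-10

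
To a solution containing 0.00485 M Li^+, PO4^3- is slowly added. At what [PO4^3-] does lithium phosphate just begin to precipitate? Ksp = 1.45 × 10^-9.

Li3PO4(s) ⇌ 3 Li^+(aq) + PO4^3-(aq)
Ksp = [Li^+]^3[PO4^3-]
Precipitation begins when Q = Ksp. With [Li^+] = 0.00485 M:
1.45 × 10^-9 = (0.00485)^3 × [PO4^3-]
[PO4^3-] = (1.45 × 10^-9 / 1.141 x 10^-7) = 1.27 × 10^-2 M

[PO4^3-] ≈ 1.27 × 10^-2 M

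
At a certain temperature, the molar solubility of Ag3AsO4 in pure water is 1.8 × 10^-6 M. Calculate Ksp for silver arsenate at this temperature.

2.8 × 10^-22

Ag3AsO4(s) ⇌ 3 Ag^+ + AsO4^3-
For each mole of Ag3AsO4 that dissolves: [Ag^+] = 3s, [AsO4^3-] = s.
Ksp = [Ag^+]^3[AsO4^3-]
Ksp = (3s)^3s = 27s^4
With s = 1.8 x 10^-6: Ksp = 2.8 × 10^-22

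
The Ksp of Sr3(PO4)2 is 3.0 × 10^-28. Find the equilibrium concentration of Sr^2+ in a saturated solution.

Sr3(PO4)2(s) ⇌ 3 Sr^2+(aq) + 2 PO4^3-(aq)
Ksp = [Sr^2+]^3[PO4^3-]^2
With molar solubility s: [Sr^2+] = 3s, [PO4^3-] = 2s.
So Ksp = (3s)^3 × (2s)^2 = 108s^5
s = (3.0 × 10^-28 / 108)^(1/5) = 1.23 × 10^-6 M
[Sr^2+] = 3s = 3.7 × 10^-6 M

[Sr^2+] = 3.7 × 10^-6 M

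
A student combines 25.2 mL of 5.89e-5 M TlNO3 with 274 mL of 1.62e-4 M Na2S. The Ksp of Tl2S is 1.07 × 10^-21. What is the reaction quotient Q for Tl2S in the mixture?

Total volume = 25.2 + 274 = 299.2 mL.
[Tl^+] = 5.89 x 10^-5 × (25.2/299.2) = 4.961 × 10^-6 M
[S^2-] = 1.62 × 10^-4 × (274/299.2) = 1.484 × 10^-4 M
Tl2S(s) ⇌ 2 Tl^+ + S^2-, so Q = [Tl^+]^2[S^2-]
Q = (4.961 × 10^-6)^2(1.484 × 10^-4) = 3.65 × 10^-15
Q > Ksp, so Tl2S will precipitate.

3.65 x 10^-15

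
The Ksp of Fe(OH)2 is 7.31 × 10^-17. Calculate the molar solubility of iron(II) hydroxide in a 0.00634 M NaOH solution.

s ≈ 1.82e-12 M

Fe(OH)2(s) ⇌ Fe^2+(aq) + 2 OH^-(aq)
Ksp = [Fe^2+][OH^-]^2
Let s = moles of Fe(OH)2 that dissolve per litre. [Fe^2+] = s, [OH^-] = 0.00634 + 2s ≈ 0.00634 (Ksp is small, so little additional dissolves).
Ksp ≈ s × (0.00634)^2
s = 1.82 × 10^-12 M
Check: 2s = 3.6 × 10^-12 ≪ 0.00634, so the approximation is valid.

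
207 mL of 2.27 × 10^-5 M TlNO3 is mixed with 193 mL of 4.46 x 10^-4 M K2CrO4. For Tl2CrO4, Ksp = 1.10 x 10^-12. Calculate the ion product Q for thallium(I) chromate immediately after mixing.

Total volume = 207 + 193 = 400 mL.
[Tl^+] = 2.27 x 10^-5 × (207/400) = 1.175 × 10^-5 M
[CrO4^2-] = 4.46 × 10^-4 × (193/400) = 2.152 × 10^-4 M
Tl2CrO4(s) ⇌ 2 Tl^+(aq) + CrO4^2-(aq), so Q = [Tl^+]^2[CrO4^2-]
Q = (1.175 x 10^-5)^2(2.152 × 10^-4) = 2.97 × 10^-14
Q < Ksp, so no precipitate of Tl2CrO4 forms.

Q = 2.97 × 10^-14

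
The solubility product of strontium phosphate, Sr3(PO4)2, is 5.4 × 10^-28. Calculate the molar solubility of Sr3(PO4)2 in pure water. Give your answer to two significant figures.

1.4e-6 M

Sr3(PO4)2(s) ⇌ 3 Sr^2+(aq) + 2 PO4^3-(aq)
Ksp = [Sr^2+]^3[PO4^3-]^2
If s mol/L of Sr3(PO4)2 dissolves, [Sr^2+] = 3s and [PO4^3-] = 2s.
Ksp = (3s)^3(2s)^2 = 108s^5
Solving, s = (5.4 × 10^-28/108)^(1/5) = 1.4 × 10^-6 M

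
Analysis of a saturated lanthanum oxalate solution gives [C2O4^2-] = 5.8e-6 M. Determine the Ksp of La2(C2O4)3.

La2(C2O4)3(s) ⇌ 2 La^3+(aq) + 3 C2O4^2-(aq)
Stoichiometry gives [La^3+] = (2/3)[C2O4^2-] = 3.87 × 10^-6 M.
Ksp = [La^3+]^2[C2O4^2-]^3
Ksp = (3.87 × 10^-6)^2 × (5.8 x 10^-6)^3 = 2.9 × 10^-27

Ksp ≈ 2.9 × 10^-27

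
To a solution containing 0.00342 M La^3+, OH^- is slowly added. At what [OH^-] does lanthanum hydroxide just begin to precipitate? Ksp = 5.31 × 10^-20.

[OH^-] = 2.49e-6 M

La(OH)3(s) ⇌ La^3+(aq) + 3 OH^-(aq)
Ksp = [La^3+][OH^-]^3
Precipitation begins when Q = Ksp. With [La^3+] = 0.00342 M:
5.31 × 10^-20 = (0.00342) × [OH^-]^3
[OH^-] = (5.31 × 10^-20 / 3.42 × 10^-3)^(1/3) = 2.49 x 10^-6 M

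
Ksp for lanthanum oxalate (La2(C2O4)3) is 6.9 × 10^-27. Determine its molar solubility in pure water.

La2(C2O4)3(s) <=> 2 La^3+ + 3 C2O4^2-
Ksp = [La^3+]^2[C2O4^2-]^3
For each mole of La2(C2O4)3 that dissolves: [La^3+] = 2s, [C2O4^2-] = 3s.
Ksp = (2s)^2(3s)^3 = 108s^5
s^5 = 6.9 × 10^-27 / 108, so s = 2.3 × 10^-6 M

s ≈ 2.3 × 10^-6 M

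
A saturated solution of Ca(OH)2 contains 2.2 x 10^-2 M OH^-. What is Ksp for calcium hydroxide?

Ca(OH)2(s) ⇌ Ca^2+(aq) + 2 OH^-(aq)
Stoichiometry gives [Ca^2+] = (1/2)[OH^-] = 1.10 × 10^-2 M.
Ksp = [Ca^2+][OH^-]^2
Ksp = 1.10 × 10^-2 × (2.2 × 10^-2)^2 = 5.3 x 10^-6

Ksp ≈ 5.3 x 10^-6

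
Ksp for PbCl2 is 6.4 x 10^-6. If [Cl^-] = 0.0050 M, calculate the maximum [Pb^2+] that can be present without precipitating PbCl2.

2.6e-1 M

PbCl2(s) <=> Pb^2+(aq) + 2 Cl^-(aq)
Ksp = [Pb^2+][Cl^-]^2
Precipitation begins when Q = Ksp. With [Cl^-] = 0.0050 M:
6.4 x 10^-6 = (0.0050)^2 × [Pb^2+]
[Pb^2+] = (6.4 x 10^-6 / 2.50 x 10^-5) = 2.6 × 10^-1 M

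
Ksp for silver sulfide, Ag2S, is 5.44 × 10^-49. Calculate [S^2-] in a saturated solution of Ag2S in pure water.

Ag2S(s) ⇌ 2 Ag^+(aq) + S^2-(aq)
Ksp = [Ag^+]^2[S^2-]
For each mole of Ag2S that dissolves: [Ag^+] = 2s, [S^2-] = s.
Substituting: Ksp = (2s)^2s = 4s^3
s^3 = 5.44 × 10^-49 / 4, so s = 5.143 x 10^-17 M
[S^2-] = s = 5.14 x 10^-17 M

[S^2-] ≈ 5.14 × 10^-17 M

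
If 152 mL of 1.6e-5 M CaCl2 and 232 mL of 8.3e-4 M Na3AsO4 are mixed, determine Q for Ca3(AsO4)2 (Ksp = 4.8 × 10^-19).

6.4 × 10^-23

Total volume = 152 + 232 = 384 mL.
[Ca^2+] = 1.6 × 10^-5 × (152/384) = 6.33 × 10^-6 M
[AsO4^3-] = 8.3 × 10^-4 × (232/384) = 5.01 × 10^-4 M
Ca3(AsO4)2(s) ⇌ 3 Ca^2+(aq) + 2 AsO4^3-(aq), so Q = [Ca^2+]^3[AsO4^3-]^2
Q = (6.33 x 10^-6)^3(5.01 × 10^-4)^2 = 6.4 × 10^-23
Q < Ksp, so no precipitate of Ca3(AsO4)2 forms.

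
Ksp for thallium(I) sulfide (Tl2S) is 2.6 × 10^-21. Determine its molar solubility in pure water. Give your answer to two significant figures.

Tl2S(s) ⇌ 2 Tl^+(aq) + S^2-(aq)
Ksp = [Tl^+]^2[S^2-]
For each mole of Tl2S that dissolves: [Tl^+] = 2s, [S^2-] = s.
Substituting: Ksp = (2s)^2s = 4s^3
Solving, s = (2.6 × 10^-21/4)^(1/3) = 8.7 x 10^-8 M

s = 8.7e-8 M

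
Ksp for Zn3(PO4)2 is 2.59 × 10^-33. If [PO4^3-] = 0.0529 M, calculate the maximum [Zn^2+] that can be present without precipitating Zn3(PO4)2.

[Zn^2+] ≈ 9.75 × 10^-11 M

Zn3(PO4)2(s) <=> 3 Zn^2+ + 2 PO4^3-
Ksp = [Zn^2+]^3[PO4^3-]^2
Precipitation begins when Q = Ksp. With [PO4^3-] = 0.0529 M:
2.59 × 10^-33 = (0.0529)^2 × [Zn^2+]^3
[Zn^2+] = (2.59 × 10^-33 / 2.798 × 10^-3)^(1/3) = 9.75 × 10^-11 M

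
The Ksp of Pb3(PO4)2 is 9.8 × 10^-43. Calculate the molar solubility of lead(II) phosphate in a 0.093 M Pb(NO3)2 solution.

s = 1.7 x 10^-20 M

Pb3(PO4)2(s) <=> 3 Pb^2+(aq) + 2 PO4^3-(aq)
Ksp = [Pb^2+]^3[PO4^3-]^2
If s mol/L dissolves here, [Pb^2+] = 0.093 + 3s ≈ 0.093, [PO4^3-] = 2s (since Pb^2+ from Pb(NO3)2 dominates).
Ksp ≈ (0.093)^3 × (2s)^2
s = 1.7 x 10^-20 M
Check: 3s = 5.2 × 10^-20 ≪ 0.093, so the approximation is valid.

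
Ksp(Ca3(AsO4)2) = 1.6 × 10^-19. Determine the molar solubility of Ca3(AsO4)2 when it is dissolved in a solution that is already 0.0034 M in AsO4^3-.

Ca3(AsO4)2(s) ⇌ 3 Ca^2+ + 2 AsO4^3-
Ksp = [Ca^2+]^3[AsO4^3-]^2
Let s = moles of Ca3(AsO4)2 that dissolve per litre. [Ca^2+] = 3s, [AsO4^3-] = 0.0034 + 2s ≈ 0.0034 (Ksp is small, so little additional dissolves).
Ksp ≈ (3s)^3 × (0.0034)^2
s = 8.0 × 10^-6 M
Check: 2s = 1.6 × 10^-5 ≪ 0.0034, so the approximation is valid.

s = 8.0 × 10^-6 M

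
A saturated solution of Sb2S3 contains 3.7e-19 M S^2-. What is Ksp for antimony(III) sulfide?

Sb2S3(s) ⇌ 2 Sb^3+(aq) + 3 S^2-(aq)
Stoichiometry gives [Sb^3+] = (2/3)[S^2-] = 2.47 x 10^-19 M.
Ksp = [Sb^3+]^2[S^2-]^3
Ksp = (2.47 × 10^-19)^2 × (3.7 × 10^-19)^3 = 3.1 x 10^-93

Ksp = 3.1e-93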